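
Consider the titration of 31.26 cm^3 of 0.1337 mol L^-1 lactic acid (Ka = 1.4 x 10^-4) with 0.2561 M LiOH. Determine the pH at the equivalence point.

n(HC3H5O3) = 0.1337 x 0.03126 = 0.004179 mol; V(LiOH) at equivalence = 0.004179/0.2561 = 0.01632 L.
At equivalence all the acid is converted to C3H5O3-; total volume = 0.03126 + 0.01632 = 0.04758 L, so [C3H5O3-] = 0.004179/0.04758 = 0.08784 M.
Kb = Kw/Ka = 1.0e-14 / 1.4 x 10^-4 = 7.14e-11.
[OH^-] = sqrt(Kb x [C3H5O3-]) = sqrt(7.14e-11 x 0.08784) = 2.50e-6 M.
pOH = 5.60, so pH = 14.00 - 5.60 = 8.40.

8.40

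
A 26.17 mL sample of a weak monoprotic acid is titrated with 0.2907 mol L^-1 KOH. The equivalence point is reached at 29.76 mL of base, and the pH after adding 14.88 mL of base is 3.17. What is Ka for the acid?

14.88 mL is half of the equivalence volume, so this is the half-equivalence point where [HA] = [A^-].
At half-equivalence pH = pKa, so pKa = 3.17.
Ka = 10^(-3.17) = 6.8 x 10^-4.

6.8 x 10^-4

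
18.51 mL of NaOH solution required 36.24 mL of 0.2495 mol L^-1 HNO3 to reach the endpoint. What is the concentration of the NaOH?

n(HNO3) delivered = 0.2495 x 0.03624 = 0.009042 mol.
For a 1:1 reaction, n(NaOH) = 0.009042 mol.
[NaOH] = 0.009042 mol / 0.01851 L = 0.488 M.

0.488 M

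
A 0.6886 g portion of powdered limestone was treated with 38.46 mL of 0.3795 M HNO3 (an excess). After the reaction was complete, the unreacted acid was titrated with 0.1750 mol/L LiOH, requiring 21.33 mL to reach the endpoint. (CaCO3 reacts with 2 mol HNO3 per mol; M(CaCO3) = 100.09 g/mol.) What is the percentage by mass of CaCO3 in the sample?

Total n(HNO3) added = 0.3795 x 0.03846 = 0.01460 mol.
n(LiOH) used = 0.1750 x 0.02133 = 0.003733 mol, which equals the excess n(HNO3).
So n(HNO3) consumed by the sample = 0.01460 - 0.003733 = 0.01086 mol.
n(CaCO3) = 0.01086 / 2 = 0.005431 mol.
mass CaCO3 = 0.005431 x 100.09 = 0.5436 g, so %CaCO3 = 0.5436/0.6886 x 100 = 78.9%.

78.9%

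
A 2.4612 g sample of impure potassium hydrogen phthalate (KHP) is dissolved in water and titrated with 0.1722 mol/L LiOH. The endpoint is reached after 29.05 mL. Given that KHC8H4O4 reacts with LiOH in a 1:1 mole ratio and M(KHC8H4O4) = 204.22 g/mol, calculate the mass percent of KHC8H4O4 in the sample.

n(LiOH) = 0.1722 x 0.02905 = 0.005002 mol.
n(KHC8H4O4) = 0.005002 / 1 = 0.005002 mol.
mass of KHC8H4O4 = 0.005002 x 204.22 = 1.022 g.
% purity = 1.022 / 2.4612 x 100 = 41.5%.

41.5%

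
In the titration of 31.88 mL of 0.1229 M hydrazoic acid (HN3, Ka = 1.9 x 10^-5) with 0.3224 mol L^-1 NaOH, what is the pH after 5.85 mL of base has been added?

4.69

Initial n(HN3) = 0.1229 x 0.03188 = 0.003918 mol.
n(NaOH) added = 0.3224 x 0.005850 = 0.001886 mol, converting that many moles of HN3 to N3-.
Remaining n(HN3) = 0.002032 mol; n(N3-) = 0.001886 mol.
By Henderson-Hasselbalch, pH = pKa + log([A^-]/[HA]) = 4.72 + log(0.001886/0.002032) = 4.72 + (-0.03) = 4.69.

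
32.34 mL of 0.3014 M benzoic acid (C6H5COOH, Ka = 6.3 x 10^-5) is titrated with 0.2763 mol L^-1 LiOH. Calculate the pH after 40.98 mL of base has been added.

12.33

n(acid) = 0.3014 x 0.03234 = 0.009747 mol; n(LiOH) added = 0.2763 x 0.04098 = 0.01132 mol.
Base is in excess by 0.01132 - 0.009747 = 0.001575 mol in a total volume of 0.07332 L.
[OH^-] = 0.001575/0.07332 = 0.02149 M, so pOH = 1.67 and pH = 14.00 - 1.67 = 12.33.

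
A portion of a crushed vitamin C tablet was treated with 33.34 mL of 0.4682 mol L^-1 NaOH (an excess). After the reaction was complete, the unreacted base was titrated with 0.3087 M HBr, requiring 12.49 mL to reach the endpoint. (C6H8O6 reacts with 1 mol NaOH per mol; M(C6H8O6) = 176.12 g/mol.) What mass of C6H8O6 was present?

Total n(NaOH) added = 0.4682 x 0.03334 = 0.01561 mol.
n(HBr) used = 0.3087 x 0.01249 = 0.003856 mol, which equals the excess n(NaOH).
So n(NaOH) consumed by the sample = 0.01561 - 0.003856 = 0.01175 mol.
n(C6H8O6) = 0.01175 / 1 = 0.01175 mol.
mass = 0.01175 mol x 176.12 g/mol = 2.07 g.

2.07 g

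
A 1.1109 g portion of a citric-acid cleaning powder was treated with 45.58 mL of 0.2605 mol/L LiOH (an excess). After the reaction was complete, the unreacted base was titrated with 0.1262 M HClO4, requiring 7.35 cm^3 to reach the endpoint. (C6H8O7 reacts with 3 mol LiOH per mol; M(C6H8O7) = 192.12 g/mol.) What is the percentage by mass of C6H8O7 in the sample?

63.1%

Total n(LiOH) added = 0.2605 x 0.04558 = 0.01187 mol.
n(HClO4) used = 0.1262 x 0.007350 = 0.0009276 mol, which equals the excess n(LiOH).
So n(LiOH) consumed by the sample = 0.01187 - 0.0009276 = 0.01095 mol.
n(C6H8O7) = 0.01095 / 3 = 0.003649 mol.
mass C6H8O7 = 0.003649 x 192.12 = 0.7010 g, so %C6H8O7 = 0.7010/1.1109 x 100 = 63.1%.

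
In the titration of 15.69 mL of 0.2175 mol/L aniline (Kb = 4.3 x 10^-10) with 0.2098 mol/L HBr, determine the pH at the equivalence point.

n(C6H5NH2) = 0.2175 x 0.01569 = 0.003413 mol; V(HBr) at equivalence = 0.003413/0.2098 = 0.01627 L.
At equivalence the base is fully converted to C6H5NH3+; total volume = 0.03196 L, so [C6H5NH3+] = 0.003413/0.03196 = 0.1068 M.
Ka(C6H5NH3+) = Kw/Kb = 1.0e-14 / 4.3 x 10^-10 = 2.33e-5.
[H^+] = sqrt(Ka x [C6H5NH3+]) = sqrt(2.33e-5 x 0.1068) = 0.00158 M.
pH = -log(0.00158) = 2.80.

2.80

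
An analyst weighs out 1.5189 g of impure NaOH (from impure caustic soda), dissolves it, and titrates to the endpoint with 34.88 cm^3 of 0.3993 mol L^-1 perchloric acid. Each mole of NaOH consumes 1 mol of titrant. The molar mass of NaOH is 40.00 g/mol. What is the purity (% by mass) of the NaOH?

n(HClO4) = 0.3993 x 0.03488 = 0.01393 mol.
n(NaOH) = 0.01393 / 1 = 0.01393 mol.
mass of NaOH = 0.01393 x 40.00 = 0.5571 g.
% purity = 0.5571 / 1.5189 x 100 = 36.7%.

36.7%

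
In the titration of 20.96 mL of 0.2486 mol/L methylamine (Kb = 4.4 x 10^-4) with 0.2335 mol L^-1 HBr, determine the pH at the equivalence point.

5.78

n(CH3NH2) = 0.2486 x 0.02096 = 0.005211 mol; V(HBr) at equivalence = 0.005211/0.2335 = 0.02232 L.
At equivalence the base is fully converted to CH3NH3+; total volume = 0.04328 L, so [CH3NH3+] = 0.005211/0.04328 = 0.1204 M.
Ka(CH3NH3+) = Kw/Kb = 1.0e-14 / 4.4 x 10^-4 = 2.27e-11.
[H^+] = sqrt(Ka x [CH3NH3+]) = sqrt(2.27e-11 x 0.1204) = 1.65e-6 M.
pH = -log(1.65e-6) = 5.78.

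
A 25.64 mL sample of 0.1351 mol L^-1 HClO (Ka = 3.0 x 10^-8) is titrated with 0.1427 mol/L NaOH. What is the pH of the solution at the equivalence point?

10.18

n(HClO) = 0.1351 x 0.02564 = 0.003464 mol; V(NaOH) at equivalence = 0.003464/0.1427 = 0.02427 L.
At equivalence all the acid is converted to ClO-; total volume = 0.02564 + 0.02427 = 0.04991 L, so [ClO-] = 0.003464/0.04991 = 0.06940 M.
Kb = Kw/Ka = 1.0e-14 / 3.0 x 10^-8 = 3.33e-7.
[OH^-] = sqrt(Kb x [ClO-]) = sqrt(3.33e-7 x 0.06940) = 0.000152 M.
pOH = 3.82, so pH = 14.00 - 3.82 = 10.18.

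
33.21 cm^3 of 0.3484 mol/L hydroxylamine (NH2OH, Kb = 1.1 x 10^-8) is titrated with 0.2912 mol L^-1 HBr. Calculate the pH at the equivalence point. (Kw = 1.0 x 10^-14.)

n(NH2OH) = 0.3484 x 0.03321 = 0.01157 mol; V(HBr) at equivalence = 0.01157/0.2912 = 0.03973 L.
At equivalence the base is fully converted to NH3OH+; total volume = 0.07294 L, so [NH3OH+] = 0.01157/0.07294 = 0.1586 M.
Ka(NH3OH+) = Kw/Kb = 1.0e-14 / 1.1 x 10^-8 = 9.09e-7.
[H^+] = sqrt(Ka x [NH3OH+]) = sqrt(9.09e-7 x 0.1586) = 0.000380 M.
pH = -log(0.000380) = 3.42.

3.42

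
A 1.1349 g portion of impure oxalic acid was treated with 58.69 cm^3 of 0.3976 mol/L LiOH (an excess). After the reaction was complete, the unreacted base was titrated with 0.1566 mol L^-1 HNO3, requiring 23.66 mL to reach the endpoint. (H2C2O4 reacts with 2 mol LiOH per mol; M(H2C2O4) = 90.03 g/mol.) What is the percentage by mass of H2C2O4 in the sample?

Total n(LiOH) added = 0.3976 x 0.05869 = 0.02334 mol.
n(HNO3) used = 0.1566 x 0.02366 = 0.003705 mol, which equals the excess n(LiOH).
So n(LiOH) consumed by the sample = 0.02334 - 0.003705 = 0.01963 mol.
n(H2C2O4) = 0.01963 / 2 = 0.009815 mol.
mass H2C2O4 = 0.009815 x 90.03 = 0.8836 g, so %H2C2O4 = 0.8836/1.1349 x 100 = 77.9%.

77.9%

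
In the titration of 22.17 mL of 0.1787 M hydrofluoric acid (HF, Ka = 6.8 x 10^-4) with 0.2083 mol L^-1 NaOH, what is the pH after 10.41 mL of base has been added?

3.25

Initial n(HF) = 0.1787 x 0.02217 = 0.003962 mol.
n(NaOH) added = 0.2083 x 0.01041 = 0.002168 mol, converting that many moles of HF to F-.
Remaining n(HF) = 0.001793 mol; n(F-) = 0.002168 mol.
By Henderson-Hasselbalch, pH = pKa + log([A^-]/[HA]) = 3.17 + log(0.002168/0.001793) = 3.17 + (+0.08) = 3.25.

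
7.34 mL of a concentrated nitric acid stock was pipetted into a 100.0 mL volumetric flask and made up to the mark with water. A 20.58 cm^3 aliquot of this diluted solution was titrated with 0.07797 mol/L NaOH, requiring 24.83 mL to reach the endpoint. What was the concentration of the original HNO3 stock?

1.28 M

n(NaOH) = 0.07797 x 0.02483 = 0.001936 mol.
n(HNO3) in the aliquot = 0.001936 mol.
[diluted HNO3] = 0.001936 / 0.02058 = 0.09407 M.
Dilution factor = 100.0/7.340 = 13.62, so [stock] = 0.09407 x 13.62 = 1.28 M.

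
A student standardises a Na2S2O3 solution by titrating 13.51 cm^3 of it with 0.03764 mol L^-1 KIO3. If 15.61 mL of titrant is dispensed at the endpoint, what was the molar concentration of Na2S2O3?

n(KIO3) = 0.03764 x 0.01561 = 0.0005876 mol.
From the balanced equation, 1 mol KIO3 reacts with 6 mol Na2S2O3, so n(Na2S2O3) = 0.0005876 x 6/1 = 0.003525 mol.
[Na2S2O3] = 0.003525 / 0.01351 L = 0.261 M.

0.261 M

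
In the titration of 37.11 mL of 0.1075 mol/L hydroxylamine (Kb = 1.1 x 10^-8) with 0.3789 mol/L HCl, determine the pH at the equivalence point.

n(NH2OH) = 0.1075 x 0.03711 = 0.003989 mol; V(HCl) at equivalence = 0.003989/0.3789 = 0.01053 L.
At equivalence the base is fully converted to NH3OH+; total volume = 0.04764 L, so [NH3OH+] = 0.003989/0.04764 = 0.08374 M.
Ka(NH3OH+) = Kw/Kb = 1.0e-14 / 1.1 x 10^-8 = 9.09e-7.
[H^+] = sqrt(Ka x [NH3OH+]) = sqrt(9.09e-7 x 0.08374) = 0.000276 M.
pH = -log(0.000276) = 3.56.

3.56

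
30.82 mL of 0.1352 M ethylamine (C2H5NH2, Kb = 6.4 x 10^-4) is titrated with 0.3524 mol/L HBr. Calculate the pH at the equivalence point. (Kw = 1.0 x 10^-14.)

n(C2H5NH2) = 0.1352 x 0.03082 = 0.004167 mol; V(HBr) at equivalence = 0.004167/0.3524 = 0.01182 L.
At equivalence the base is fully converted to C2H5NH3+; total volume = 0.04264 L, so [C2H5NH3+] = 0.004167/0.04264 = 0.09771 M.
Ka(C2H5NH3+) = Kw/Kb = 1.0e-14 / 6.4 x 10^-4 = 1.56e-11.
[H^+] = sqrt(Ka x [C2H5NH3+]) = sqrt(1.56e-11 x 0.09771) = 1.24e-6 M.
pH = -log(1.24e-6) = 5.91.

5.91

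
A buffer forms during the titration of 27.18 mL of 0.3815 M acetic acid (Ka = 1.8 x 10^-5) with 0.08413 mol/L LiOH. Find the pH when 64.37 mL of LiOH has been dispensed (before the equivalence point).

4.78

Initial n(CH3COOH) = 0.3815 x 0.02718 = 0.01037 mol.
n(LiOH) added = 0.08413 x 0.06437 = 0.005415 mol, converting that many moles of CH3COOH to CH3COO-.
Remaining n(CH3COOH) = 0.004954 mol; n(CH3COO-) = 0.005415 mol.
By Henderson-Hasselbalch, pH = pKa + log([A^-]/[HA]) = 4.74 + log(0.005415/0.004954) = 4.74 + (+0.04) = 4.78.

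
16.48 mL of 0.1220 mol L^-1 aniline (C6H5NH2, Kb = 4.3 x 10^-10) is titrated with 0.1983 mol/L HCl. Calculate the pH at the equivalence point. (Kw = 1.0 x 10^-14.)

2.88

n(C6H5NH2) = 0.1220 x 0.01648 = 0.002011 mol; V(HCl) at equivalence = 0.002011/0.1983 = 0.01014 L.
At equivalence the base is fully converted to C6H5NH3+; total volume = 0.02662 L, so [C6H5NH3+] = 0.002011/0.02662 = 0.07553 M.
Ka(C6H5NH3+) = Kw/Kb = 1.0e-14 / 4.3 x 10^-10 = 2.33e-5.
[H^+] = sqrt(Ka x [C6H5NH3+]) = sqrt(2.33e-5 x 0.07553) = 0.00133 M.
pH = -log(0.00133) = 2.88.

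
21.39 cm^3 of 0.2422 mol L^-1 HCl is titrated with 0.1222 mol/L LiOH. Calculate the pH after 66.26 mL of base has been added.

12.52

n(acid) = 0.2422 x 0.02139 = 0.005181 mol; n(LiOH) added = 0.1222 x 0.06626 = 0.008097 mol.
Base is in excess by 0.008097 - 0.005181 = 0.002916 mol in a total volume of 0.08765 L.
[OH^-] = 0.002916/0.08765 = 0.03327 M, so pOH = 1.48 and pH = 14.00 - 1.48 = 12.52.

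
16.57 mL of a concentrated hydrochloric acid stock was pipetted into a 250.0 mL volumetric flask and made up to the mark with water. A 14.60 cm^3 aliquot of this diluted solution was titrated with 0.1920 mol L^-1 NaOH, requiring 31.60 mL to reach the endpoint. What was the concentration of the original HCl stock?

6.27 M

n(NaOH) = 0.1920 x 0.03160 = 0.006067 mol.
n(HCl) in the aliquot = 0.006067 mol.
[diluted HCl] = 0.006067 / 0.01460 = 0.4156 M.
Dilution factor = 250.0/16.57 = 15.09, so [stock] = 0.4156 x 15.09 = 6.27 M.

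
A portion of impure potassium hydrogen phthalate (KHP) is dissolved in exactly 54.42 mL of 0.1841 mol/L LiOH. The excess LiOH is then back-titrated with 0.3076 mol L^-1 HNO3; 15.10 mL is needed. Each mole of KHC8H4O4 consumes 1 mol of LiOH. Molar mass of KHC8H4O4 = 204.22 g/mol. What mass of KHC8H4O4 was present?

Total n(LiOH) added = 0.1841 x 0.05442 = 0.01002 mol.
n(HNO3) used = 0.3076 x 0.01510 = 0.004645 mol, which equals the excess n(LiOH).
So n(LiOH) consumed by the sample = 0.01002 - 0.004645 = 0.005374 mol.
n(KHC8H4O4) = 0.005374 / 1 = 0.005374 mol.
mass = 0.005374 mol x 204.22 g/mol = 1.10 g.

1.10 g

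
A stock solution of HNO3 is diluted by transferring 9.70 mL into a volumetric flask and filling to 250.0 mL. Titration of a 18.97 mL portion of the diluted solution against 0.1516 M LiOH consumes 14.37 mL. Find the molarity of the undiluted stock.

n(LiOH) = 0.1516 x 0.01437 = 0.002178 mol.
n(HNO3) in the aliquot = 0.002178 mol.
[diluted HNO3] = 0.002178 / 0.01897 = 0.1148 M.
Dilution factor = 250.0/9.700 = 25.77, so [stock] = 0.1148 x 25.77 = 2.96 M.

2.96 M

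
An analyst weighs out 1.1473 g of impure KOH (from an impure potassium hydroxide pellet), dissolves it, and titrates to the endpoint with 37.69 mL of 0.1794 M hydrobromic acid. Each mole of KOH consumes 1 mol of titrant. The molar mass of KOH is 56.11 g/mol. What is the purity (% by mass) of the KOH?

33.1%

n(HBr) = 0.1794 x 0.03769 = 0.006762 mol.
n(KOH) = 0.006762 / 1 = 0.006762 mol.
mass of KOH = 0.006762 x 56.11 = 0.3794 g.
% purity = 0.3794 / 1.1473 x 100 = 33.1%.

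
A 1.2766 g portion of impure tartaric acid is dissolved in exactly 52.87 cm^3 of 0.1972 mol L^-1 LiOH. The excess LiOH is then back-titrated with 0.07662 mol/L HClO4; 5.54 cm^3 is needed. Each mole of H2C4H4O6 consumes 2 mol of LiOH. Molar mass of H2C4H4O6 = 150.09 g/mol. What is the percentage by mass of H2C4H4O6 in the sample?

Total n(LiOH) added = 0.1972 x 0.05287 = 0.01043 mol.
n(HClO4) used = 0.07662 x 0.005540 = 0.0004245 mol, which equals the excess n(LiOH).
So n(LiOH) consumed by the sample = 0.01043 - 0.0004245 = 0.01000 mol.
n(H2C4H4O6) = 0.01000 / 2 = 0.005001 mol.
mass H2C4H4O6 = 0.005001 x 150.09 = 0.7506 g, so %H2C4H4O6 = 0.7506/1.2766 x 100 = 58.8%.

58.8%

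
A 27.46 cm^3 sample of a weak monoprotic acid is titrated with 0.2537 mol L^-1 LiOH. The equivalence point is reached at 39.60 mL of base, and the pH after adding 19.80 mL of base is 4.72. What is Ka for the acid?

19.80 mL is half of the equivalence volume, so this is the half-equivalence point where [HA] = [A^-].
At half-equivalence pH = pKa, so pKa = 4.72.
Ka = 10^(-4.72) = 1.9 x 10^-5.

1.9 x 10^-5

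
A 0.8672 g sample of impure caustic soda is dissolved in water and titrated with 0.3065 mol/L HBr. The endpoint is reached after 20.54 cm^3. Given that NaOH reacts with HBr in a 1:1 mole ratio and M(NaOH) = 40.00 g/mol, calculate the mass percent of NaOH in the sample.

29.0%

n(HBr) = 0.3065 x 0.02054 = 0.006296 mol.
n(NaOH) = 0.006296 / 1 = 0.006296 mol.
mass of NaOH = 0.006296 x 40.00 = 0.2518 g.
% purity = 0.2518 / 0.8672 x 100 = 29.0%.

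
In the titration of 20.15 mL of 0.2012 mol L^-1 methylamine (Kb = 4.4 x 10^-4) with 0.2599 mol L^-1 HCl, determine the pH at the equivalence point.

n(CH3NH2) = 0.2012 x 0.02015 = 0.004054 mol; V(HCl) at equivalence = 0.004054/0.2599 = 0.01560 L.
At equivalence the base is fully converted to CH3NH3+; total volume = 0.03575 L, so [CH3NH3+] = 0.004054/0.03575 = 0.1134 M.
Ka(CH3NH3+) = Kw/Kb = 1.0e-14 / 4.4 x 10^-4 = 2.27e-11.
[H^+] = sqrt(Ka x [CH3NH3+]) = sqrt(2.27e-11 x 0.1134) = 1.61e-6 M.
pH = -log(1.61e-6) = 5.79.

5.79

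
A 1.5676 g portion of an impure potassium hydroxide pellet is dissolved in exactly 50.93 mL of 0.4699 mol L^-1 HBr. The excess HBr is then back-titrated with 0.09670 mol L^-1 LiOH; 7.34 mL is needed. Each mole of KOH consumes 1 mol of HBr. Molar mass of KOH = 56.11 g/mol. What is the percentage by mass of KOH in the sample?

83.1%

Total n(HBr) added = 0.4699 x 0.05093 = 0.02393 mol.
n(LiOH) used = 0.09670 x 0.007340 = 0.0007098 mol, which equals the excess n(HBr).
So n(HBr) consumed by the sample = 0.02393 - 0.0007098 = 0.02322 mol.
n(KOH) = 0.02322 / 1 = 0.02322 mol.
mass KOH = 0.02322 x 56.11 = 1.303 g, so %KOH = 1.303/1.5676 x 100 = 83.1%.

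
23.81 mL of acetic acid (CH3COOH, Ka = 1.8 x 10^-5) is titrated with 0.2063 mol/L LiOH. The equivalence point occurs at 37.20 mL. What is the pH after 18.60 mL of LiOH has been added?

4.74

18.60 mL is exactly half the equivalence volume (37.20/2), i.e. the half-equivalence point.
There, n(HA) = n(A^-), so pH = pKa = -log(1.8 x 10^-5) = 4.74.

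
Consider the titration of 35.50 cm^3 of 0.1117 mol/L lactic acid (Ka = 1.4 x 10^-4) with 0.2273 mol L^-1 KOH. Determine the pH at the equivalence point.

8.36

n(HC3H5O3) = 0.1117 x 0.03550 = 0.003965 mol; V(KOH) at equivalence = 0.003965/0.2273 = 0.01745 L.
At equivalence all the acid is converted to C3H5O3-; total volume = 0.03550 + 0.01745 = 0.05295 L, so [C3H5O3-] = 0.003965/0.05295 = 0.07490 M.
Kb = Kw/Ka = 1.0e-14 / 1.4 x 10^-4 = 7.14e-11.
[OH^-] = sqrt(Kb x [C3H5O3-]) = sqrt(7.14e-11 x 0.07490) = 2.31e-6 M.
pOH = 5.64, so pH = 14.00 - 5.64 = 8.36.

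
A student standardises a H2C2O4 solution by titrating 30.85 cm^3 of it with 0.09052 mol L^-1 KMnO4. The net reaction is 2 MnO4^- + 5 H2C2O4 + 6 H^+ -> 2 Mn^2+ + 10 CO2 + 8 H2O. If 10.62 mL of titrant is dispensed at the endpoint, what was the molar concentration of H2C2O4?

0.0779 M

n(KMnO4) = 0.09052 x 0.01062 = 0.0009613 mol.
From the balanced equation, 2 mol KMnO4 reacts with 5 mol H2C2O4, so n(H2C2O4) = 0.0009613 x 5/2 = 0.002403 mol.
[H2C2O4] = 0.002403 / 0.03085 L = 0.0779 M.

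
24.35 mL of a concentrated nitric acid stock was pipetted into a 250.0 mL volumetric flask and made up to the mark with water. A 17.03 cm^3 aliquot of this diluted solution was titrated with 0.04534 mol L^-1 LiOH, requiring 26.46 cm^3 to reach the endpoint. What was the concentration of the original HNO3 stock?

n(LiOH) = 0.04534 x 0.02646 = 0.001200 mol.
n(HNO3) in the aliquot = 0.001200 mol.
[diluted HNO3] = 0.001200 / 0.01703 = 0.07045 M.
Dilution factor = 250.0/24.35 = 10.27, so [stock] = 0.07045 x 10.27 = 0.723 M.

0.723 M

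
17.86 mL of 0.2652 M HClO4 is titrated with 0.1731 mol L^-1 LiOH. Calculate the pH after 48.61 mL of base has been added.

n(acid) = 0.2652 x 0.01786 = 0.004736 mol; n(LiOH) added = 0.1731 x 0.04861 = 0.008414 mol.
Base is in excess by 0.008414 - 0.004736 = 0.003678 mol in a total volume of 0.06647 L.
[OH^-] = 0.003678/0.06647 = 0.05533 M, so pOH = 1.26 and pH = 14.00 - 1.26 = 12.74.

12.74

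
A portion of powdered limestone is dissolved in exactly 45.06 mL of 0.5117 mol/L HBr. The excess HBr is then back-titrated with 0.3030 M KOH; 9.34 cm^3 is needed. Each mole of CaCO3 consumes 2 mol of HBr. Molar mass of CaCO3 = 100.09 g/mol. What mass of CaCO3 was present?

Total n(HBr) added = 0.5117 x 0.04506 = 0.02306 mol.
n(KOH) used = 0.3030 x 0.009340 = 0.002830 mol, which equals the excess n(HBr).
So n(HBr) consumed by the sample = 0.02306 - 0.002830 = 0.02023 mol.
n(CaCO3) = 0.02023 / 2 = 0.01011 mol.
mass = 0.01011 mol x 100.09 g/mol = 1.01 g.

1.01 g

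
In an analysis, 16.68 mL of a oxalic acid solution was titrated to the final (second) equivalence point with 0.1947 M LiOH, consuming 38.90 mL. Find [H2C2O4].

0.227 M

n(LiOH) = 0.1947 x 0.03890 = 0.007574 mol.
At the final (second) equivalence point, 2 mol OH^- react per mol H2C2O4, so n(H2C2O4) = 0.007574 / 2 = 0.003787 mol.
[H2C2O4] = 0.003787 / 0.01668 L = 0.227 M.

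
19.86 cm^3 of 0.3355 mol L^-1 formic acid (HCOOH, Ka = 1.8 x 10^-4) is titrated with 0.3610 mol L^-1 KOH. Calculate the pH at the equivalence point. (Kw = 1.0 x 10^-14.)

8.49

n(HCOOH) = 0.3355 x 0.01986 = 0.006663 mol; V(KOH) at equivalence = 0.006663/0.3610 = 0.01846 L.
At equivalence all the acid is converted to HCOO-; total volume = 0.01986 + 0.01846 = 0.03832 L, so [HCOO-] = 0.006663/0.03832 = 0.1739 M.
Kb = Kw/Ka = 1.0e-14 / 1.8 x 10^-4 = 5.56e-11.
[OH^-] = sqrt(Kb x [HCOO-]) = sqrt(5.56e-11 x 0.1739) = 3.11e-6 M.
pOH = 5.51, so pH = 14.00 - 5.51 = 8.49.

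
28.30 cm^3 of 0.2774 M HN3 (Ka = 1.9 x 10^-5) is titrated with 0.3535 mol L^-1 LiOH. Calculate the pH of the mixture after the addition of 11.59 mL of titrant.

4.76

Initial n(HN3) = 0.2774 x 0.02830 = 0.007850 mol.
n(LiOH) added = 0.3535 x 0.01159 = 0.004097 mol, converting that many moles of HN3 to N3-.
Remaining n(HN3) = 0.003753 mol; n(N3-) = 0.004097 mol.
By Henderson-Hasselbalch, pH = pKa + log([A^-]/[HA]) = 4.72 + log(0.004097/0.003753) = 4.72 + (+0.04) = 4.76.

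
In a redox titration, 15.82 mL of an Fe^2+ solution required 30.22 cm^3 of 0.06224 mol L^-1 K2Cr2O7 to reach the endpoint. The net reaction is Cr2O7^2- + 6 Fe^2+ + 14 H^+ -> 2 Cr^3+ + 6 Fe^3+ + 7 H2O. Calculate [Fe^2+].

n(K2Cr2O7) = 0.06224 x 0.03022 = 0.001881 mol.
From the balanced equation, 1 mol K2Cr2O7 reacts with 6 mol Fe^2+, so n(Fe^2+) = 0.001881 x 6/1 = 0.01129 mol.
[Fe^2+] = 0.01129 / 0.01582 L = 0.713 M.

0.713 M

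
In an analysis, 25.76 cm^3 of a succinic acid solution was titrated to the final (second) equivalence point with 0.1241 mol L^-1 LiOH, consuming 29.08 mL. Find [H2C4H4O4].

n(LiOH) = 0.1241 x 0.02908 = 0.003609 mol.
At the final (second) equivalence point, 2 mol OH^- react per mol H2C4H4O4, so n(H2C4H4O4) = 0.003609 / 2 = 0.001804 mol.
[H2C4H4O4] = 0.001804 / 0.02576 L = 0.0700 M.

0.0700 M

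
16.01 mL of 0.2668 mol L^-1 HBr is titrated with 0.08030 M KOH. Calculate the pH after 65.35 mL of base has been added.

12.08

n(acid) = 0.2668 x 0.01601 = 0.004271 mol; n(KOH) added = 0.08030 x 0.06535 = 0.005248 mol.
Base is in excess by 0.005248 - 0.004271 = 0.0009761 mol in a total volume of 0.08136 L.
[OH^-] = 0.0009761/0.08136 = 0.01200 M, so pOH = 1.92 and pH = 14.00 - 1.92 = 12.08.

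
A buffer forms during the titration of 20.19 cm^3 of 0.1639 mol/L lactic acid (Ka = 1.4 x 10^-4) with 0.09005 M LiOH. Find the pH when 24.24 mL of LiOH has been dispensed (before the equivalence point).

4.14

Initial n(HC3H5O3) = 0.1639 x 0.02019 = 0.003309 mol.
n(LiOH) added = 0.09005 x 0.02424 = 0.002183 mol, converting that many moles of HC3H5O3 to C3H5O3-.
Remaining n(HC3H5O3) = 0.001126 mol; n(C3H5O3-) = 0.002183 mol.
By Henderson-Hasselbalch, pH = pKa + log([A^-]/[HA]) = 3.85 + log(0.002183/0.001126) = 3.85 + (+0.29) = 4.14.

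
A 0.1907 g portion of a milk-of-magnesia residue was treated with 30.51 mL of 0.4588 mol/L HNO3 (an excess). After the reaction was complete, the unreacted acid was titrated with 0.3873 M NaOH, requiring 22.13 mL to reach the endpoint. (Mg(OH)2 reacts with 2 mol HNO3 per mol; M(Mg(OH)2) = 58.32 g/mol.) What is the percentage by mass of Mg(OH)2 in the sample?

83.0%

Total n(HNO3) added = 0.4588 x 0.03051 = 0.01400 mol.
n(NaOH) used = 0.3873 x 0.02213 = 0.008571 mol, which equals the excess n(HNO3).
So n(HNO3) consumed by the sample = 0.01400 - 0.008571 = 0.005427 mol.
n(Mg(OH)2) = 0.005427 / 2 = 0.002714 mol.
mass Mg(OH)2 = 0.002714 x 58.32 = 0.1583 g, so %Mg(OH)2 = 0.1583/0.1907 x 100 = 83.0%.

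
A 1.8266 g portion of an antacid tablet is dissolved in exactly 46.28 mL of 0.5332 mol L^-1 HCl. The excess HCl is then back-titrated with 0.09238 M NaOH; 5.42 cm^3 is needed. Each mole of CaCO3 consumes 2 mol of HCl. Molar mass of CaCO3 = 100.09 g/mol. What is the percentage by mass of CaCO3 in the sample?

Total n(HCl) added = 0.5332 x 0.04628 = 0.02468 mol.
n(NaOH) used = 0.09238 x 0.005420 = 0.0005007 mol, which equals the excess n(HCl).
So n(HCl) consumed by the sample = 0.02468 - 0.0005007 = 0.02418 mol.
n(CaCO3) = 0.02418 / 2 = 0.01209 mol.
mass CaCO3 = 0.01209 x 100.09 = 1.210 g, so %CaCO3 = 1.210/1.8266 x 100 = 66.2%.

66.2%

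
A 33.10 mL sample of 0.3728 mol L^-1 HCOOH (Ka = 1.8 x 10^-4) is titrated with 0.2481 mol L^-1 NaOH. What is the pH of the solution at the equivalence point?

8.46

n(HCOOH) = 0.3728 x 0.03310 = 0.01234 mol; V(NaOH) at equivalence = 0.01234/0.2481 = 0.04974 L.
At equivalence all the acid is converted to HCOO-; total volume = 0.03310 + 0.04974 = 0.08284 L, so [HCOO-] = 0.01234/0.08284 = 0.1490 M.
Kb = Kw/Ka = 1.0e-14 / 1.8 x 10^-4 = 5.56e-11.
[OH^-] = sqrt(Kb x [HCOO-]) = sqrt(5.56e-11 x 0.1490) = 2.88e-6 M.
pOH = 5.54, so pH = 14.00 - 5.54 = 8.46.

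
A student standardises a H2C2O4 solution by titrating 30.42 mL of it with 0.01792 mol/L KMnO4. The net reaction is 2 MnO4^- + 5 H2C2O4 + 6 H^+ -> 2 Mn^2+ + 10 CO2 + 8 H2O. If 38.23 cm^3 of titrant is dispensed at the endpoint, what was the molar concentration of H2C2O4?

0.0563 M

n(KMnO4) = 0.01792 x 0.03823 = 0.0006851 mol.
From the balanced equation, 2 mol KMnO4 reacts with 5 mol H2C2O4, so n(H2C2O4) = 0.0006851 x 5/2 = 0.001713 mol.
[H2C2O4] = 0.001713 / 0.03042 L = 0.0563 M.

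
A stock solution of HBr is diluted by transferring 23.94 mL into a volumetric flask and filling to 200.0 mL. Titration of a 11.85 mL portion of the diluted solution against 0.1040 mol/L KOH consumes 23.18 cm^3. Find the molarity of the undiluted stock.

1.70 M

n(KOH) = 0.1040 x 0.02318 = 0.002411 mol.
n(HBr) in the aliquot = 0.002411 mol.
[diluted HBr] = 0.002411 / 0.01185 = 0.2034 M.
Dilution factor = 200.0/23.94 = 8.354, so [stock] = 0.2034 x 8.354 = 1.70 M.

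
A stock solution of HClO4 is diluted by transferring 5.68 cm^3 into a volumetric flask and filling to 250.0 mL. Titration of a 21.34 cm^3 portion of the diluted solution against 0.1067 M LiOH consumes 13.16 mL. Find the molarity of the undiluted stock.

2.90 M

n(LiOH) = 0.1067 x 0.01316 = 0.001404 mol.
n(HClO4) in the aliquot = 0.001404 mol.
[diluted HClO4] = 0.001404 / 0.02134 = 0.06580 M.
Dilution factor = 250.0/5.680 = 44.01, so [stock] = 0.06580 x 44.01 = 2.90 M.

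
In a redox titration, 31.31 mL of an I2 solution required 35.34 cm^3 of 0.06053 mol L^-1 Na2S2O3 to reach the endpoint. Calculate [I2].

n(Na2S2O3) = 0.06053 x 0.03534 = 0.002139 mol.
From the balanced equation, 2 mol Na2S2O3 reacts with 1 mol I2, so n(I2) = 0.002139 x 1/2 = 0.001070 mol.
[I2] = 0.001070 / 0.03131 L = 0.0342 M.

0.0342 M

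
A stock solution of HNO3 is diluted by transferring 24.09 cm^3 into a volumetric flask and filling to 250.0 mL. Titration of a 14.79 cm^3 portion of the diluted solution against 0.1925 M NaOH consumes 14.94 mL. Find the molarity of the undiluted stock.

2.02 M

n(NaOH) = 0.1925 x 0.01494 = 0.002876 mol.
n(HNO3) in the aliquot = 0.002876 mol.
[diluted HNO3] = 0.002876 / 0.01479 = 0.1945 M.
Dilution factor = 250.0/24.09 = 10.38, so [stock] = 0.1945 x 10.38 = 2.02 M.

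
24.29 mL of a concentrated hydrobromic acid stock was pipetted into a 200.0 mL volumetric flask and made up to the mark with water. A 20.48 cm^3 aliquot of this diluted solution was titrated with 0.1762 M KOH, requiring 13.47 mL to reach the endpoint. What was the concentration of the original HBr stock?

0.954 M

n(KOH) = 0.1762 x 0.01347 = 0.002373 mol.
n(HBr) in the aliquot = 0.002373 mol.
[diluted HBr] = 0.002373 / 0.02048 = 0.1159 M.
Dilution factor = 200.0/24.29 = 8.234, so [stock] = 0.1159 x 8.234 = 0.954 M.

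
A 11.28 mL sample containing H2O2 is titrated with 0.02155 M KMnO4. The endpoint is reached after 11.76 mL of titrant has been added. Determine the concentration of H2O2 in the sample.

0.0562 M

n(KMnO4) = 0.02155 x 0.01176 = 0.0002534 mol.
From the balanced equation, 2 mol KMnO4 reacts with 5 mol H2O2, so n(H2O2) = 0.0002534 x 5/2 = 0.0006336 mol.
[H2O2] = 0.0006336 / 0.01128 L = 0.0562 M.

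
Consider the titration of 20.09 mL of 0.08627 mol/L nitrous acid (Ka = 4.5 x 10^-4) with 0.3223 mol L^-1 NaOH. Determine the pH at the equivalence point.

8.09

n(HNO2) = 0.08627 x 0.02009 = 0.001733 mol; V(NaOH) at equivalence = 0.001733/0.3223 = 0.005377 L.
At equivalence all the acid is converted to NO2-; total volume = 0.02009 + 0.005377 = 0.02547 L, so [NO2-] = 0.001733/0.02547 = 0.06805 M.
Kb = Kw/Ka = 1.0e-14 / 4.5 x 10^-4 = 2.22e-11.
[OH^-] = sqrt(Kb x [NO2-]) = sqrt(2.22e-11 x 0.06805) = 1.23e-6 M.
pOH = 5.91, so pH = 14.00 - 5.91 = 8.09.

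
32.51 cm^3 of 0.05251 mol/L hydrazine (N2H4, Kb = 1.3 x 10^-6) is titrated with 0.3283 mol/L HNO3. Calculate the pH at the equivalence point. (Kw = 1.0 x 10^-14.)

4.73

n(N2H4) = 0.05251 x 0.03251 = 0.001707 mol; V(HNO3) at equivalence = 0.001707/0.3283 = 0.005200 L.
At equivalence the base is fully converted to N2H5+; total volume = 0.03771 L, so [N2H5+] = 0.001707/0.03771 = 0.04527 M.
Ka(N2H5+) = Kw/Kb = 1.0e-14 / 1.3 x 10^-6 = 7.69e-9.
[H^+] = sqrt(Ka x [N2H5+]) = sqrt(7.69e-9 x 0.04527) = 1.87e-5 M.
pH = -log(1.87e-5) = 4.73.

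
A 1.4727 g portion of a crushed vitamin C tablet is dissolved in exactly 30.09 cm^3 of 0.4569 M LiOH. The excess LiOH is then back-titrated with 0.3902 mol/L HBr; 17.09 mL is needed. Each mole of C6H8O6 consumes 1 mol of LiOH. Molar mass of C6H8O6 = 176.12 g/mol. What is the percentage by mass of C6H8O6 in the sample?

Total n(LiOH) added = 0.4569 x 0.03009 = 0.01375 mol.
n(HBr) used = 0.3902 x 0.01709 = 0.006669 mol, which equals the excess n(LiOH).
So n(LiOH) consumed by the sample = 0.01375 - 0.006669 = 0.007080 mol.
n(C6H8O6) = 0.007080 / 1 = 0.007080 mol.
mass C6H8O6 = 0.007080 x 176.12 = 1.247 g, so %C6H8O6 = 1.247/1.4727 x 100 = 84.7%.

84.7%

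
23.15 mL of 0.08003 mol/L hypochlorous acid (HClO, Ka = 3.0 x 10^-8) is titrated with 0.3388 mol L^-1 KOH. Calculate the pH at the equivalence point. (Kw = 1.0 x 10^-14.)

n(HClO) = 0.08003 x 0.02315 = 0.001853 mol; V(KOH) at equivalence = 0.001853/0.3388 = 0.005468 L.
At equivalence all the acid is converted to ClO-; total volume = 0.02315 + 0.005468 = 0.02862 L, so [ClO-] = 0.001853/0.02862 = 0.06474 M.
Kb = Kw/Ka = 1.0e-14 / 3.0 x 10^-8 = 3.33e-7.
[OH^-] = sqrt(Kb x [ClO-]) = sqrt(3.33e-7 x 0.06474) = 0.000147 M.
pOH = 3.83, so pH = 14.00 - 3.83 = 10.17.

10.17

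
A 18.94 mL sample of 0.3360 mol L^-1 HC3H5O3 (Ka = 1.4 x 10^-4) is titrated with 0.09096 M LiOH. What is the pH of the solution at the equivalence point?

8.35

n(HC3H5O3) = 0.3360 x 0.01894 = 0.006364 mol; V(LiOH) at equivalence = 0.006364/0.09096 = 0.06996 L.
At equivalence all the acid is converted to C3H5O3-; total volume = 0.01894 + 0.06996 = 0.08890 L, so [C3H5O3-] = 0.006364/0.08890 = 0.07158 M.
Kb = Kw/Ka = 1.0e-14 / 1.4 x 10^-4 = 7.14e-11.
[OH^-] = sqrt(Kb x [C3H5O3-]) = sqrt(7.14e-11 x 0.07158) = 2.26e-6 M.
pOH = 5.65, so pH = 14.00 - 5.65 = 8.35.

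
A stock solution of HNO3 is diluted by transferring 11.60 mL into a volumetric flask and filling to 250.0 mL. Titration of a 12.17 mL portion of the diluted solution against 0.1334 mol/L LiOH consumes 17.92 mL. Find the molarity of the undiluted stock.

4.23 M

n(LiOH) = 0.1334 x 0.01792 = 0.002391 mol.
n(HNO3) in the aliquot = 0.002391 mol.
[diluted HNO3] = 0.002391 / 0.01217 = 0.1964 M.
Dilution factor = 250.0/11.60 = 21.55, so [stock] = 0.1964 x 21.55 = 4.23 M.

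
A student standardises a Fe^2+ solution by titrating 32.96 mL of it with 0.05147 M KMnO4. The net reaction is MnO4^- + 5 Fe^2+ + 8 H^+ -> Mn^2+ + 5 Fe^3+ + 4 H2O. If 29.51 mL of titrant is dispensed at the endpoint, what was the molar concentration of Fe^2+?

n(KMnO4) = 0.05147 x 0.02951 = 0.001519 mol.
From the balanced equation, 1 mol KMnO4 reacts with 5 mol Fe^2+, so n(Fe^2+) = 0.001519 x 5/1 = 0.007594 mol.
[Fe^2+] = 0.007594 / 0.03296 L = 0.230 M.

0.230 M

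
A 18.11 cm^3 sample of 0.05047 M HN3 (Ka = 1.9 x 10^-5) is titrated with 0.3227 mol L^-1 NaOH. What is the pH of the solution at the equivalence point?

8.68

n(HN3) = 0.05047 x 0.01811 = 0.0009140 mol; V(NaOH) at equivalence = 0.0009140/0.3227 = 0.002832 L.
At equivalence all the acid is converted to N3-; total volume = 0.01811 + 0.002832 = 0.02094 L, so [N3-] = 0.0009140/0.02094 = 0.04364 M.
Kb = Kw/Ka = 1.0e-14 / 1.9 x 10^-5 = 5.26e-10.
[OH^-] = sqrt(Kb x [N3-]) = sqrt(5.26e-10 x 0.04364) = 4.79e-6 M.
pOH = 5.32, so pH = 14.00 - 5.32 = 8.68.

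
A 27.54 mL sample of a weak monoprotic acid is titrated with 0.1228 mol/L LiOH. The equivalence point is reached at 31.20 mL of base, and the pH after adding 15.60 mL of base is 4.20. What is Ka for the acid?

6.3 x 10^-5

15.60 mL is half of the equivalence volume, so this is the half-equivalence point where [HA] = [A^-].
At half-equivalence pH = pKa, so pKa = 4.20.
Ka = 10^(-4.20) = 6.3 x 10^-5.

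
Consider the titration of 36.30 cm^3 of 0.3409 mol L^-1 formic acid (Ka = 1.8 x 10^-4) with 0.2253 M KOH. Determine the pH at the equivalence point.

8.44

n(HCOOH) = 0.3409 x 0.03630 = 0.01237 mol; V(KOH) at equivalence = 0.01237/0.2253 = 0.05493 L.
At equivalence all the acid is converted to HCOO-; total volume = 0.03630 + 0.05493 = 0.09123 L, so [HCOO-] = 0.01237/0.09123 = 0.1356 M.
Kb = Kw/Ka = 1.0e-14 / 1.8 x 10^-4 = 5.56e-11.
[OH^-] = sqrt(Kb x [HCOO-]) = sqrt(5.56e-11 x 0.1356) = 2.75e-6 M.
pOH = 5.56, so pH = 14.00 - 5.56 = 8.44.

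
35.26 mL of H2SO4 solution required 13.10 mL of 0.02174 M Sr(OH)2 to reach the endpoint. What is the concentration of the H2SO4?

n(Sr(OH)2) delivered = 0.02174 x 0.01310 = 0.0002848 mol.
For a 1:1 reaction, n(H2SO4) = 0.0002848 mol.
[H2SO4] = 0.0002848 mol / 0.03526 L = 0.00808 M.

0.00808 M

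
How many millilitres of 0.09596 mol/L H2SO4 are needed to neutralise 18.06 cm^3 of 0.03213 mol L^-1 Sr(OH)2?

n(Sr(OH)2) = 0.03213 mol/L x 0.01806 L = 0.0005803 mol.
At equivalence n(H2SO4) = n(Sr(OH)2) = 0.0005803 mol.
V(H2SO4) = 0.0005803 / 0.09596 = 0.006047 L = 6.05 mL.

6.05 mL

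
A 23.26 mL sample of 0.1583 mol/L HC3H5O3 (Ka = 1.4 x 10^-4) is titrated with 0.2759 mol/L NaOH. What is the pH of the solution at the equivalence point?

8.43

n(HC3H5O3) = 0.1583 x 0.02326 = 0.003682 mol; V(NaOH) at equivalence = 0.003682/0.2759 = 0.01335 L.
At equivalence all the acid is converted to C3H5O3-; total volume = 0.02326 + 0.01335 = 0.03661 L, so [C3H5O3-] = 0.003682/0.03661 = 0.1006 M.
Kb = Kw/Ka = 1.0e-14 / 1.4 x 10^-4 = 7.14e-11.
[OH^-] = sqrt(Kb x [C3H5O3-]) = sqrt(7.14e-11 x 0.1006) = 2.68e-6 M.
pOH = 5.57, so pH = 14.00 - 5.57 = 8.43.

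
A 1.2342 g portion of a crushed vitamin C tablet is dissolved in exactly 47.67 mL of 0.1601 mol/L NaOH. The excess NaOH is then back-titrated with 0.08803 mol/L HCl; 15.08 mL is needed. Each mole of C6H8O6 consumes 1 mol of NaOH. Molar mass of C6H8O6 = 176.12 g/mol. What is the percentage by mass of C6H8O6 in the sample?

90.0%

Total n(NaOH) added = 0.1601 x 0.04767 = 0.007632 mol.
n(HCl) used = 0.08803 x 0.01508 = 0.001327 mol, which equals the excess n(NaOH).
So n(NaOH) consumed by the sample = 0.007632 - 0.001327 = 0.006304 mol.
n(C6H8O6) = 0.006304 / 1 = 0.006304 mol.
mass C6H8O6 = 0.006304 x 176.12 = 1.110 g, so %C6H8O6 = 1.110/1.2342 x 100 = 90.0%.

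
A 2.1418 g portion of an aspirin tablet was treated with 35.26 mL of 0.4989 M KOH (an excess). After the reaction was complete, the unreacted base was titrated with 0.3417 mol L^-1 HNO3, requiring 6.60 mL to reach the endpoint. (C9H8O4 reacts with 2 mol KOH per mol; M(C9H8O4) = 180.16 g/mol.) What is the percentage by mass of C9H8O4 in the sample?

Total n(KOH) added = 0.4989 x 0.03526 = 0.01759 mol.
n(HNO3) used = 0.3417 x 0.006600 = 0.002255 mol, which equals the excess n(KOH).
So n(KOH) consumed by the sample = 0.01759 - 0.002255 = 0.01534 mol.
n(C9H8O4) = 0.01534 / 2 = 0.007668 mol.
mass C9H8O4 = 0.007668 x 180.16 = 1.381 g, so %C9H8O4 = 1.381/2.1418 x 100 = 64.5%.

64.5%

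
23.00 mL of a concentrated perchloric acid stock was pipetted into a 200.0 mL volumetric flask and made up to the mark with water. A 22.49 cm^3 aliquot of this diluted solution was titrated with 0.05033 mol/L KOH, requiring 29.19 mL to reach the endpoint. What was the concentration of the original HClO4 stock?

0.568 M

n(KOH) = 0.05033 x 0.02919 = 0.001469 mol.
n(HClO4) in the aliquot = 0.001469 mol.
[diluted HClO4] = 0.001469 / 0.02249 = 0.06532 M.
Dilution factor = 200.0/23.00 = 8.696, so [stock] = 0.06532 x 8.696 = 0.568 M.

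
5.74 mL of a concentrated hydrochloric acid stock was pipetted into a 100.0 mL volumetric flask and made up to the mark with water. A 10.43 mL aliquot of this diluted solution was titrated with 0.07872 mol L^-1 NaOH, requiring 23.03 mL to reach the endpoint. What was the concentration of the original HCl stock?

n(NaOH) = 0.07872 x 0.02303 = 0.001813 mol.
n(HCl) in the aliquot = 0.001813 mol.
[diluted HCl] = 0.001813 / 0.01043 = 0.1738 M.
Dilution factor = 100.0/5.740 = 17.42, so [stock] = 0.1738 x 17.42 = 3.03 M.

3.03 M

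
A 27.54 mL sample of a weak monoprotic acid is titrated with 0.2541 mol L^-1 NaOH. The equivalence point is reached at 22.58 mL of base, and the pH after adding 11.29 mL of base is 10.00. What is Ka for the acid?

1.0 x 10^-10

11.29 mL is half of the equivalence volume, so this is the half-equivalence point where [HA] = [A^-].
At half-equivalence pH = pKa, so pKa = 10.00.
Ka = 10^(-10.00) = 1.0 x 10^-10.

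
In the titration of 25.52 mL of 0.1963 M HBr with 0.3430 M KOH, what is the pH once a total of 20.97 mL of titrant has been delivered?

12.67

n(acid) = 0.1963 x 0.02552 = 0.005010 mol; n(KOH) added = 0.3430 x 0.02097 = 0.007193 mol.
Base is in excess by 0.007193 - 0.005010 = 0.002183 mol in a total volume of 0.04649 L.
[OH^-] = 0.002183/0.04649 = 0.04696 M, so pOH = 1.33 and pH = 14.00 - 1.33 = 12.67.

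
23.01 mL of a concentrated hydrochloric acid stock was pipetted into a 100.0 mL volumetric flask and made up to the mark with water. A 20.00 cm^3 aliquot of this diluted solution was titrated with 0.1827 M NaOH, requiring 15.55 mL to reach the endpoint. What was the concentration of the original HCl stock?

n(NaOH) = 0.1827 x 0.01555 = 0.002841 mol.
n(HCl) in the aliquot = 0.002841 mol.
[diluted HCl] = 0.002841 / 0.02000 = 0.1420 M.
Dilution factor = 100.0/23.01 = 4.346, so [stock] = 0.1420 x 4.346 = 0.617 M.

0.617 M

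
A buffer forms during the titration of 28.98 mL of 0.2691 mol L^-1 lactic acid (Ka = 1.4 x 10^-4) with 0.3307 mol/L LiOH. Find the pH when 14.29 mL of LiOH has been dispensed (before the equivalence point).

Initial n(HC3H5O3) = 0.2691 x 0.02898 = 0.007799 mol.
n(LiOH) added = 0.3307 x 0.01429 = 0.004726 mol, converting that many moles of HC3H5O3 to C3H5O3-.
Remaining n(HC3H5O3) = 0.003073 mol; n(C3H5O3-) = 0.004726 mol.
By Henderson-Hasselbalch, pH = pKa + log([A^-]/[HA]) = 3.85 + log(0.004726/0.003073) = 3.85 + (+0.19) = 4.04.

4.04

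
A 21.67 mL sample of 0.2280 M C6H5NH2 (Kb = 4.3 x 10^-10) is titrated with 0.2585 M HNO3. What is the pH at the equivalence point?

n(C6H5NH2) = 0.2280 x 0.02167 = 0.004941 mol; V(HNO3) at equivalence = 0.004941/0.2585 = 0.01911 L.
At equivalence the base is fully converted to C6H5NH3+; total volume = 0.04078 L, so [C6H5NH3+] = 0.004941/0.04078 = 0.1211 M.
Ka(C6H5NH3+) = Kw/Kb = 1.0e-14 / 4.3 x 10^-10 = 2.33e-5.
[H^+] = sqrt(Ka x [C6H5NH3+]) = sqrt(2.33e-5 x 0.1211) = 0.00168 M.
pH = -log(0.00168) = 2.78.

2.78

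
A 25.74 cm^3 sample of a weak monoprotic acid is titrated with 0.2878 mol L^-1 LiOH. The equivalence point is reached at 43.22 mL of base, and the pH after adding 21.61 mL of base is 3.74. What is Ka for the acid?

21.61 mL is half of the equivalence volume, so this is the half-equivalence point where [HA] = [A^-].
At half-equivalence pH = pKa, so pKa = 3.74.
Ka = 10^(-3.74) = 1.8 x 10^-4.

1.8 x 10^-4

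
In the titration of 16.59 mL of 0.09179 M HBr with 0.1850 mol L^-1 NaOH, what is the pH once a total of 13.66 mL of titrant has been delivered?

n(acid) = 0.09179 x 0.01659 = 0.001523 mol; n(NaOH) added = 0.1850 x 0.01366 = 0.002527 mol.
Base is in excess by 0.002527 - 0.001523 = 0.001004 mol in a total volume of 0.03025 L.
[OH^-] = 0.001004/0.03025 = 0.03320 M, so pOH = 1.48 and pH = 14.00 - 1.48 = 12.52.

12.52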